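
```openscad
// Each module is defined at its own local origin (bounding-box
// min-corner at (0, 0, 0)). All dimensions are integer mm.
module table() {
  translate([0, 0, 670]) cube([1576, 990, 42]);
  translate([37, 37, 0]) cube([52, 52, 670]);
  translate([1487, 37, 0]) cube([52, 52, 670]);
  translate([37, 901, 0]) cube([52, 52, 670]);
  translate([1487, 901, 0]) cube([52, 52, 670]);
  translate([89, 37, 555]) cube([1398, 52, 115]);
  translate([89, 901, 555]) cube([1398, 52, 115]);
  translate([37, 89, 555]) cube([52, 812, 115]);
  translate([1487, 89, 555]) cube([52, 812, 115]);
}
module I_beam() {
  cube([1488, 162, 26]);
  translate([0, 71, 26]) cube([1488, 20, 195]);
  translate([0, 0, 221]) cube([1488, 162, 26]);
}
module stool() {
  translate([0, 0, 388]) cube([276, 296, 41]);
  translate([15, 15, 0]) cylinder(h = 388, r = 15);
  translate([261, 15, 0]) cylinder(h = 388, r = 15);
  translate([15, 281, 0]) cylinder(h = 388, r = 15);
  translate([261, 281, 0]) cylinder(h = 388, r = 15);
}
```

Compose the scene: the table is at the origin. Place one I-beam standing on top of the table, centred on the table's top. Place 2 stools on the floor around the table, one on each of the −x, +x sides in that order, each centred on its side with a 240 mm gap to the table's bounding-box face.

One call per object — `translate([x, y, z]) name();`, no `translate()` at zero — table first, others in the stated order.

table();
translate([44, 414, 712]) I_beam();
translate([-516, 347, 0]) stool();
translate([1816, 347, 0]) stool();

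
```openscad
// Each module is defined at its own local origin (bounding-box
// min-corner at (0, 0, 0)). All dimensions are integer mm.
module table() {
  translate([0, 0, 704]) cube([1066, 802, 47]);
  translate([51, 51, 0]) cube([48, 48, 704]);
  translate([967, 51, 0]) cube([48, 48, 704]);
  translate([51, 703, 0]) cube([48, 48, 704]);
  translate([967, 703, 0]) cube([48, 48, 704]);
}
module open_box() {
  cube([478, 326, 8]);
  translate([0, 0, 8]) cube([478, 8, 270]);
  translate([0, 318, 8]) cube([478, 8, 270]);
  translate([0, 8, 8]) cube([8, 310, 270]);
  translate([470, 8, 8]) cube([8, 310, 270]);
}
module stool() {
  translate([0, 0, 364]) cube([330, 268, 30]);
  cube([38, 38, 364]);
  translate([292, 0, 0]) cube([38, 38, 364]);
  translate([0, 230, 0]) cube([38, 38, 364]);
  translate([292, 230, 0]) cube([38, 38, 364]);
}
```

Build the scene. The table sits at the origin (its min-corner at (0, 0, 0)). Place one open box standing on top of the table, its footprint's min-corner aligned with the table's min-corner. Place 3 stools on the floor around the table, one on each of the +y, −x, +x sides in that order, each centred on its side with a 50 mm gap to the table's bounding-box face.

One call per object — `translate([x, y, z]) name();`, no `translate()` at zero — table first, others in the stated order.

table();
translate([0, 0, 751]) open_box();
translate([368, 852, 0]) stool();
translate([-380, 267, 0]) stool();
translate([1116, 267, 0]) stool();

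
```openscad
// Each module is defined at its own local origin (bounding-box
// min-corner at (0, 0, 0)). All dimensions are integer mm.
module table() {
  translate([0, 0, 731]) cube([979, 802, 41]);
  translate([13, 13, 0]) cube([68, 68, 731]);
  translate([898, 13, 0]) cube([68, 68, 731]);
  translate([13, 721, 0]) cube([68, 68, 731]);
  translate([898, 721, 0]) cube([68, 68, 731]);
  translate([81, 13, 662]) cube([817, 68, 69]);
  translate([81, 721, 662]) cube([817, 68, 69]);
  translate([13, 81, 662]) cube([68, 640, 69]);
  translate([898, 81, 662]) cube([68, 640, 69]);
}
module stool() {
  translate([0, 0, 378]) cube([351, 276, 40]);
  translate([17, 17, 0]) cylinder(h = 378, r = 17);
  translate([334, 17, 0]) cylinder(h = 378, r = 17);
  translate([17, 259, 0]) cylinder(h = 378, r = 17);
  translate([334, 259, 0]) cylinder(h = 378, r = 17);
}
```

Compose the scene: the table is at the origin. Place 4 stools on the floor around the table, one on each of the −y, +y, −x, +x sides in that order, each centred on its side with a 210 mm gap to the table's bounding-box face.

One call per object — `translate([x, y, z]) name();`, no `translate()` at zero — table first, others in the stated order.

table();
translate([314, -486, 0]) stool();
translate([314, 1012, 0]) stool();
translate([-561, 263, 0]) stool();
translate([1189, 263, 0]) stool();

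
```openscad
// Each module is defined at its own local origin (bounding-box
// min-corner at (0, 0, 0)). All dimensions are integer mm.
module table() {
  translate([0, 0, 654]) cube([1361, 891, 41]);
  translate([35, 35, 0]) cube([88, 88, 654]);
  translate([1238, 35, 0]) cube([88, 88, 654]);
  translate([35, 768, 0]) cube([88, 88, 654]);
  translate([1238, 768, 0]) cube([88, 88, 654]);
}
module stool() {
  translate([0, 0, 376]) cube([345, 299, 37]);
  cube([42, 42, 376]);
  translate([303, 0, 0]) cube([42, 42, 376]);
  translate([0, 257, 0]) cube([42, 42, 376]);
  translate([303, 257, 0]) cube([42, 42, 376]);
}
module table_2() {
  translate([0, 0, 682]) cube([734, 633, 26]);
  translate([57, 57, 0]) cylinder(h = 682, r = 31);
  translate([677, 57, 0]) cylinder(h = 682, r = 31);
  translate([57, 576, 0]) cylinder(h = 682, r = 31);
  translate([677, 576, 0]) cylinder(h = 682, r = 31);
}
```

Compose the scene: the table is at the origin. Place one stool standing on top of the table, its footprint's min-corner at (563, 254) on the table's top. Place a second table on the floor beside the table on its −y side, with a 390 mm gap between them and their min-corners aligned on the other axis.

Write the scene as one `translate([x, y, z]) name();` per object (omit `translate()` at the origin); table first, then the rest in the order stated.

table();
translate([563, 254, 695]) stool();
translate([0, -1023, 0]) table_2();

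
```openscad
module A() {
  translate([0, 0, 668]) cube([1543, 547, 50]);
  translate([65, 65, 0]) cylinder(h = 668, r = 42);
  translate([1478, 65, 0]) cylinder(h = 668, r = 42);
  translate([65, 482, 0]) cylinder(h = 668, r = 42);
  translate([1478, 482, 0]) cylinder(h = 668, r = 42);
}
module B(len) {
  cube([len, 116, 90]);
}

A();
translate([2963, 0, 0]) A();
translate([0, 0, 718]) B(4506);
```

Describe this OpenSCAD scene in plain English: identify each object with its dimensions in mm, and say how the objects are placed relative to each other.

A is a table with a 1543×547 mm rectangular top, 50 mm thick, top surface at z = 718 mm, supported by four round legs of 84 mm diameter, each leg's bounding box inset 23 mm from the nearest pair of top edges, running from the floor.

B is a rectangular beam 4506 mm long (x), 116 mm deep (y), 90 mm thick (z).

The beam spans the tops of two tables placed 1420 mm apart, resting at z = 718 mm.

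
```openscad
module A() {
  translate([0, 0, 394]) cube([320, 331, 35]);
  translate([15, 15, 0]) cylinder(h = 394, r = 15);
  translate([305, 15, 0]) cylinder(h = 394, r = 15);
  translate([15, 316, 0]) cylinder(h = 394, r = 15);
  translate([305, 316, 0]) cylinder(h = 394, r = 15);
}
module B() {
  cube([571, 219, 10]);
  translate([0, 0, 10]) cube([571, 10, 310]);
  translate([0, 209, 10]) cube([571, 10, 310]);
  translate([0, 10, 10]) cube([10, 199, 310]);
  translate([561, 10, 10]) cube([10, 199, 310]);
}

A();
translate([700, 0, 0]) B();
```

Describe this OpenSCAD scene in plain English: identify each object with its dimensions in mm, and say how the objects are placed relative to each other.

A is a four-legged stool. The seat is a 320×331×35 mm slab whose top surface is at z = 429 mm; four round legs, each 30 mm in diameter, run from the floor (z = 0) to the underside of the seat, each leg's axis is inset half a diameter from the nearest pair of seat edges (so the leg's bounding box is flush with the corner).

B is an open storage box with external size 571×219×320 mm and wall thickness 10 mm (the base is also 10 mm thick). The base covers the whole footprint; the four walls stand on the base, with the y-facing walls full-width and the x-facing walls fitting between their inner faces.

The open box is on the floor beside the stool on its +x side.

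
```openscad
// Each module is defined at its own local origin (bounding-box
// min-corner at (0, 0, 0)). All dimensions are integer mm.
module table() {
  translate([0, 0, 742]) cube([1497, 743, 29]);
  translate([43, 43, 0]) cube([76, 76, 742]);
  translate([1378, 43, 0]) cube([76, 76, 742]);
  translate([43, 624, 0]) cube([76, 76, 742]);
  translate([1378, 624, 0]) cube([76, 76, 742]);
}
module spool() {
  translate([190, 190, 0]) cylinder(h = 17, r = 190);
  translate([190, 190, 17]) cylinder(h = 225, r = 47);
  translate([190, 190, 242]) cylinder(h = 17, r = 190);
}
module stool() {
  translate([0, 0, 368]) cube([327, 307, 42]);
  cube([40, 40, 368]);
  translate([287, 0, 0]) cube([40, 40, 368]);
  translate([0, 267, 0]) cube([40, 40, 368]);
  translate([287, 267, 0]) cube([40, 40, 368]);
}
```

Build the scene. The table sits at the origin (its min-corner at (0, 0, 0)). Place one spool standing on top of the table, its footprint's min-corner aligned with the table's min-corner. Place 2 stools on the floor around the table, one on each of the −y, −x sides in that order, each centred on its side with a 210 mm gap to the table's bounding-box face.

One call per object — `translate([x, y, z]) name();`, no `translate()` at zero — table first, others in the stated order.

table();
translate([0, 0, 771]) spool();
translate([585, -517, 0]) stool();
translate([-537, 218, 0]) stool();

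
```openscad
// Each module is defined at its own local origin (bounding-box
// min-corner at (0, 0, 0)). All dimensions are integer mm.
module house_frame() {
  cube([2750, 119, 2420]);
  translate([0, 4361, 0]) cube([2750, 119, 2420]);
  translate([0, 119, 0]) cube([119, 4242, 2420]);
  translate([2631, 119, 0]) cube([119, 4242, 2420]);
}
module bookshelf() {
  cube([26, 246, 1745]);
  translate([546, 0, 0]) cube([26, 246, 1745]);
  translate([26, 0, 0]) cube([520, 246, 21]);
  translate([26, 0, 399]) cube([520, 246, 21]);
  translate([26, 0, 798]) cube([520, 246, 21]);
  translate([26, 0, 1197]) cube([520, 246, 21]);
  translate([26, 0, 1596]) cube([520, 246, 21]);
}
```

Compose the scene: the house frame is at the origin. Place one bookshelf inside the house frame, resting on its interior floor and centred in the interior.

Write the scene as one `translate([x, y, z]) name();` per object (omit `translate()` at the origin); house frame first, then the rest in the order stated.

house_frame();
translate([1089, 2117, 0]) bookshelf();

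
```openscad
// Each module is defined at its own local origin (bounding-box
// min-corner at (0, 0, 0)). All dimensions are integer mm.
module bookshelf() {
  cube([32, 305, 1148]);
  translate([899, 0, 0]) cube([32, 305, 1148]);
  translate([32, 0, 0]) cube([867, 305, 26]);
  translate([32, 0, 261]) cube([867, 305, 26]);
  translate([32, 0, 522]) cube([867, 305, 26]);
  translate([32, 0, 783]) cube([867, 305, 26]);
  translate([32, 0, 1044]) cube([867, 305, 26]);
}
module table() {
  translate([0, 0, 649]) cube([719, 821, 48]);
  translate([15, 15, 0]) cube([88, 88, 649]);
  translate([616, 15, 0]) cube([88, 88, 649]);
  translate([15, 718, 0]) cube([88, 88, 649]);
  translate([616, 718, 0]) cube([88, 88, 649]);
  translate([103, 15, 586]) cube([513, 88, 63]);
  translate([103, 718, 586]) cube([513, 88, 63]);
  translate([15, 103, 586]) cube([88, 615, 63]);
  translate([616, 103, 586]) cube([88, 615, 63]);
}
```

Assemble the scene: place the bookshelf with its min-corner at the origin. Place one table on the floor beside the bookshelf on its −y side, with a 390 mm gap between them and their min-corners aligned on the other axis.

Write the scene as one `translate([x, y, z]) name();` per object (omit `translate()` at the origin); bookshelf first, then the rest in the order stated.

bookshelf();
translate([0, -1211, 0]) table();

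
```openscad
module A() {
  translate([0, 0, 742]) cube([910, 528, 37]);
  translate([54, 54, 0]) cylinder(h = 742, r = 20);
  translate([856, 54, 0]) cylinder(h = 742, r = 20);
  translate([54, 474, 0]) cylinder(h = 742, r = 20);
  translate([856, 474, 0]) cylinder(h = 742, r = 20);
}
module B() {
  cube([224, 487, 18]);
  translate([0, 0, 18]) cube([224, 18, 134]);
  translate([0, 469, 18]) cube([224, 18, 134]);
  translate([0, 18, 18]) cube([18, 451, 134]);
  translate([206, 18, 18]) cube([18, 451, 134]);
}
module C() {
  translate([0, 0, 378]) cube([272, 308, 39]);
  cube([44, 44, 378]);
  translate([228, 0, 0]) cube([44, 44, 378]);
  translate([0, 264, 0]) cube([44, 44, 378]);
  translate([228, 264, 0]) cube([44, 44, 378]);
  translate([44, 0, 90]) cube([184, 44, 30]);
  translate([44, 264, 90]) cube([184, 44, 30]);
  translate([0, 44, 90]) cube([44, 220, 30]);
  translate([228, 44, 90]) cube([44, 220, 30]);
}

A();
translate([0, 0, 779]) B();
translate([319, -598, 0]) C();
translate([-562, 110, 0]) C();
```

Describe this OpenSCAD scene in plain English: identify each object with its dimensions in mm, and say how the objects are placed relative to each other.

A is a rectangular dining table. The top is 910×528×37 mm with its upper surface at z = 779 mm. It stands on four round legs of 40 mm diameter, each leg's bounding box inset 34 mm from the nearest pair of top edges, running from the floor to the underside of the top.

B is an open storage box with external size 224×487×152 mm and wall thickness 18 mm (the base is also 18 mm thick). The base covers the whole footprint; the four walls stand on the base, with the y-facing walls full-width and the x-facing walls fitting between their inner faces.

C is a simple wooden stool: a rectangular seat 272 mm (x) by 308 mm (y), 39 mm thick, top face at z = 417 mm, on four square legs, each 44×44 mm in cross-section. The legs rest on z = 0, each flush with a corner of the seat. Four stretchers, 44 mm wide and 30 mm tall, connect adjacent legs with their undersides at z = 90 mm, each running between the inner faces of the legs it joins and aligned with the legs' outer faces on the other axis.

The open box is on top of the table. Two stools sit around the table at the −y, −x sides.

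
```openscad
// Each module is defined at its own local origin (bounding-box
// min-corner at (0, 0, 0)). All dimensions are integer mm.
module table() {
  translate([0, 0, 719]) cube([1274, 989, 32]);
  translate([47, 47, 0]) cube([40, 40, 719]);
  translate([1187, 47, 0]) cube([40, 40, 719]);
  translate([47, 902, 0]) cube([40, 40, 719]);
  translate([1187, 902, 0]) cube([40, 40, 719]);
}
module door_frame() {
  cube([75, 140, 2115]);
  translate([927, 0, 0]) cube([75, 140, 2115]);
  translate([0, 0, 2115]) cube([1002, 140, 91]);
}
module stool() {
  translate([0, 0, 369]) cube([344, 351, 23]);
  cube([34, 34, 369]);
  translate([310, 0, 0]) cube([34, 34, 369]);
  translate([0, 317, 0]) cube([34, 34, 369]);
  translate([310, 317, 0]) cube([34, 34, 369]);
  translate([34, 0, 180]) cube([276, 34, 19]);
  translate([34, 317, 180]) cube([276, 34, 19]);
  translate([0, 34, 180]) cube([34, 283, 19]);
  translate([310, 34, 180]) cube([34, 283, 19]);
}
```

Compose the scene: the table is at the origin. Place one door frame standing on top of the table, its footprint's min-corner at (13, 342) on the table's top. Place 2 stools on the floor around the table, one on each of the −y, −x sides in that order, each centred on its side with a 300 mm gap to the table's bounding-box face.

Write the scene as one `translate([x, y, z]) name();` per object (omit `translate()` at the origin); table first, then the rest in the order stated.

table();
translate([13, 342, 751]) door_frame();
translate([465, -651, 0]) stool();
translate([-644, 319, 0]) stool();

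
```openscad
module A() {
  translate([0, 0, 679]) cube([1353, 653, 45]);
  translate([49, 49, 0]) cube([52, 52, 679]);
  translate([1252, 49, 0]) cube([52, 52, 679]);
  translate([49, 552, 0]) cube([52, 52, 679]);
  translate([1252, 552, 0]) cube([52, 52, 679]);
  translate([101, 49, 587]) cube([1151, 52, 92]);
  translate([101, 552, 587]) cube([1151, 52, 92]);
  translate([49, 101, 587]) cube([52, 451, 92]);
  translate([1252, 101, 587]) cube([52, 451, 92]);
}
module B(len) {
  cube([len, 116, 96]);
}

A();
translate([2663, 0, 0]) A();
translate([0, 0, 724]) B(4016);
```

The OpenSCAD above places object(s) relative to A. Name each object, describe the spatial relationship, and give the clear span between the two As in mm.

A is a table. B is a beam. A beam spans the tops of two tables. The clear span between the two tables is 1310 mm.

Second table starts at x = 2663; first ends at x = 1353; clear span = 2663 − 1353 = 1310 mm.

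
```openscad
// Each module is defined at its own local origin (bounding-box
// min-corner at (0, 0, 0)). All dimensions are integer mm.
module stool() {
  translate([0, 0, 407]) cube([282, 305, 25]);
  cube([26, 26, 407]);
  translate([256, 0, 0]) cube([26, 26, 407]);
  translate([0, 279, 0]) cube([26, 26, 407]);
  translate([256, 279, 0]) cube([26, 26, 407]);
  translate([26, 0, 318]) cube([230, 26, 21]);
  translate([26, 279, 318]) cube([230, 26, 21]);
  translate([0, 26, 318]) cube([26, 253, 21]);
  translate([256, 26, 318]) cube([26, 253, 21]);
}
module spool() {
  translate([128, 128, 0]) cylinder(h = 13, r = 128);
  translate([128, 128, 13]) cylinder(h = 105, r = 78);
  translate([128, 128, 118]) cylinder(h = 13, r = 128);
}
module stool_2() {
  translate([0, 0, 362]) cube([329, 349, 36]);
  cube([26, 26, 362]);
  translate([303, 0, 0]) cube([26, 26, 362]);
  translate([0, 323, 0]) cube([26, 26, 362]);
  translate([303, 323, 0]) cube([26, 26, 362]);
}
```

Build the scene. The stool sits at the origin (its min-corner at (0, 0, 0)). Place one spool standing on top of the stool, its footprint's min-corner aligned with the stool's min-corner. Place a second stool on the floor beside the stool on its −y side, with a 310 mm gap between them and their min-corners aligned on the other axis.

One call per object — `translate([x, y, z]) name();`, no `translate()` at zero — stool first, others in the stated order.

stool();
translate([0, 0, 432]) spool();
translate([0, -659, 0]) stool_2();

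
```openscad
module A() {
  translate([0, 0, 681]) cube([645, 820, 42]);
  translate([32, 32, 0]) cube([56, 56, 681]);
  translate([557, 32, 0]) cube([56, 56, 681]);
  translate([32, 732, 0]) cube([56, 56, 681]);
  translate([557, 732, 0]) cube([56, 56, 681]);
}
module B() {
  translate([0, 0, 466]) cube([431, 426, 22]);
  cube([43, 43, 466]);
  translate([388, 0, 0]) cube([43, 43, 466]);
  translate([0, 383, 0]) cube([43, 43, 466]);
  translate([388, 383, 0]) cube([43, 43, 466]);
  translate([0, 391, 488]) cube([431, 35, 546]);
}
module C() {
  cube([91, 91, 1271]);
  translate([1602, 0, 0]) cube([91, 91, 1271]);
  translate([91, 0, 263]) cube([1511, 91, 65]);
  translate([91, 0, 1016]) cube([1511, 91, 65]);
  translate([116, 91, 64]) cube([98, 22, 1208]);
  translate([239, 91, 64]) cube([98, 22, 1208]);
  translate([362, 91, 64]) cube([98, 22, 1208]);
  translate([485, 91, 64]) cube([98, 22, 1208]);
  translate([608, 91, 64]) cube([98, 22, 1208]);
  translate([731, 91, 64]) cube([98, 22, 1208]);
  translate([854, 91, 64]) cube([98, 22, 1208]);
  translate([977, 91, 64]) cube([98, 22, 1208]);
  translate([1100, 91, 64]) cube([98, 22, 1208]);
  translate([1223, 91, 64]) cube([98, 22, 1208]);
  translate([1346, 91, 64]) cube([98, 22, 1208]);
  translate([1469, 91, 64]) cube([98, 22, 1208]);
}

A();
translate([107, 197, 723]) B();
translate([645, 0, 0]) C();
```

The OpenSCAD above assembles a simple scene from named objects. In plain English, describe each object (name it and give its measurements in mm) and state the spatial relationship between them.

A is a table: top 645 mm (x) × 820 mm (y), 42 mm thick, upper face at z = 723 mm, on four 56×56 mm square legs, each inset 32 mm from the nearest pair of top edges, running from z = 0 to the bottom of the top.

B is a chair: 431×426 mm seat, 22 mm thick, top at z = 488 mm, on four 43 mm square corner legs flush with the seat edges. A 35 mm thick backrest slab spans the full seat width, extending 546 mm above the seat top, its back face flush with the seat's +y edge.

C is a fence section. Two 91×91 mm posts, 1271 mm tall, stand on the floor with a clear span of 1511 mm between their inner faces. Two horizontal rails of 91×65 mm section span the gap between the posts with their undersides at z = 263 mm and z = 1016 mm, flush with the posts' −y face. 12 pickets, each 98 mm wide, 22 mm thick and 1208 mm tall, are fixed to the +y face of the rails with their bottoms at z = 64 mm, evenly spaced across the span with equal gaps (rounded down to the nearest mm) at the −x end and between each pair — any rounding remainder accumulates at the +x end.

The chair is on top of the table, centred. The fence section is against the table's +x side, with their −y faces flush.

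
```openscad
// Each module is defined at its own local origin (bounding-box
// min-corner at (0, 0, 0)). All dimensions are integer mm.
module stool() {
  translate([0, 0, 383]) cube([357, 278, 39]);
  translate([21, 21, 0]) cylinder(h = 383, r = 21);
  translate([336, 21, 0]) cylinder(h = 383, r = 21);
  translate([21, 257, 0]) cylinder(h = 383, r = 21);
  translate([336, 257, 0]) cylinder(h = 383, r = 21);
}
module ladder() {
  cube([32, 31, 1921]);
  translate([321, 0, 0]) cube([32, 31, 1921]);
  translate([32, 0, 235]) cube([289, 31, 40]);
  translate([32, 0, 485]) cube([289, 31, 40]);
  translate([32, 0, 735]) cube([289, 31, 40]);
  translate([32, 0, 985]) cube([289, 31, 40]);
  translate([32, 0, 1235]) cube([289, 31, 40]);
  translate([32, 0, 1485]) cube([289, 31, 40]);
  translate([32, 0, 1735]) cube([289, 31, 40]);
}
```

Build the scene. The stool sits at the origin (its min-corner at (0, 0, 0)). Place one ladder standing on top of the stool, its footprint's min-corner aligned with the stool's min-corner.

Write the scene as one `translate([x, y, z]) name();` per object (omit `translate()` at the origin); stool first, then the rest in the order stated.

stool();
translate([0, 0, 422]) ladder();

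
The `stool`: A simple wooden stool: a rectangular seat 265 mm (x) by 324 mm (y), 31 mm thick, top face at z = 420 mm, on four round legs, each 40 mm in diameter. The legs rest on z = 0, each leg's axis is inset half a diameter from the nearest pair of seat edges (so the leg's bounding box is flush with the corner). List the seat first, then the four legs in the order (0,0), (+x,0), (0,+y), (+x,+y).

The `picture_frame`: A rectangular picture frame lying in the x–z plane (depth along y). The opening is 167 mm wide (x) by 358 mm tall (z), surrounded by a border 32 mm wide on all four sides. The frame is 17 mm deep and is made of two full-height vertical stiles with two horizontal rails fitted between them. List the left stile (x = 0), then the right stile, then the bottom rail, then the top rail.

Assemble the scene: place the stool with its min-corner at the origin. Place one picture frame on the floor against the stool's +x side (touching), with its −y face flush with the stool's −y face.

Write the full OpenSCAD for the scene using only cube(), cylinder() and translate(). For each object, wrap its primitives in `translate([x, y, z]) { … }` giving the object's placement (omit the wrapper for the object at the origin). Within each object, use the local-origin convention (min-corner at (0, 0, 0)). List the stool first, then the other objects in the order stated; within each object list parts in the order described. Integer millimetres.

translate([0, 0, 389]) cube([265, 324, 31]);
translate([20, 20, 0]) cylinder(h = 389, r = 20);
translate([245, 20, 0]) cylinder(h = 389, r = 20);
translate([20, 304, 0]) cylinder(h = 389, r = 20);
translate([245, 304, 0]) cylinder(h = 389, r = 20);
translate([265, 0, 0]) {
  cube([32, 17, 422]);
  translate([199, 0, 0]) cube([32, 17, 422]);
  translate([32, 0, 0]) cube([167, 17, 32]);
  translate([32, 0, 390]) cube([167, 17, 32]);
}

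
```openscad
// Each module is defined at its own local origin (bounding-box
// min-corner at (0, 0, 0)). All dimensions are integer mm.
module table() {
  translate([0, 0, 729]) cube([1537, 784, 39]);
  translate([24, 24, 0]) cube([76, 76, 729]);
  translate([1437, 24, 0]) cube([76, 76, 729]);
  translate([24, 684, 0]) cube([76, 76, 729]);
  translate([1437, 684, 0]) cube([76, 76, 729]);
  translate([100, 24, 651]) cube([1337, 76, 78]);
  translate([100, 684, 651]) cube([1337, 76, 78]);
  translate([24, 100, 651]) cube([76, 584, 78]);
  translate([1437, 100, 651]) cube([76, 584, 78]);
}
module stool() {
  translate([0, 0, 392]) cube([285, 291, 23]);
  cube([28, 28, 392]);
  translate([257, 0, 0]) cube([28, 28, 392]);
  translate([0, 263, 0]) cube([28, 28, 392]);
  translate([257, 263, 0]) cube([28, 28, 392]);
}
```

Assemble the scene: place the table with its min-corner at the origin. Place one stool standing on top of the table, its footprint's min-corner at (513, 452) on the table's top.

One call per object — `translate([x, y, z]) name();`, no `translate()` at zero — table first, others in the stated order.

table();
translate([513, 452, 768]) stool();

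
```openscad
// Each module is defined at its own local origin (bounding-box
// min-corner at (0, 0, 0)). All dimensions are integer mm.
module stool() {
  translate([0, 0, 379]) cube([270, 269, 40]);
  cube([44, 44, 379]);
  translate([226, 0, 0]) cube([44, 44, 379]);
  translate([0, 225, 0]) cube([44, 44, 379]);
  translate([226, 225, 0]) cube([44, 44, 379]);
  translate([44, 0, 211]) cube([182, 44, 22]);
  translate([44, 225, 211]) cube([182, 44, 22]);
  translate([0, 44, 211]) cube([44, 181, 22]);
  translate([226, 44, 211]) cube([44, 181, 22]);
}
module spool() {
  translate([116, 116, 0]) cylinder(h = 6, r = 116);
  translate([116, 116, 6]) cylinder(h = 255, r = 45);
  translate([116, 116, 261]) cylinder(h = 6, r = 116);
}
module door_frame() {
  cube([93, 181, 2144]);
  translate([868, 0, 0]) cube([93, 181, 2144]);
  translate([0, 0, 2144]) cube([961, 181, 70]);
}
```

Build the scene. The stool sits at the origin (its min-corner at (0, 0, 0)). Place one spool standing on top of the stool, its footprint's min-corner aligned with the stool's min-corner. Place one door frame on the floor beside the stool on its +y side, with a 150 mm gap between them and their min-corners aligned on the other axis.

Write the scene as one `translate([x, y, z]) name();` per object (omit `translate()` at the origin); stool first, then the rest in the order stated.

stool();
translate([0, 0, 419]) spool();
translate([0, 419, 0]) door_frame();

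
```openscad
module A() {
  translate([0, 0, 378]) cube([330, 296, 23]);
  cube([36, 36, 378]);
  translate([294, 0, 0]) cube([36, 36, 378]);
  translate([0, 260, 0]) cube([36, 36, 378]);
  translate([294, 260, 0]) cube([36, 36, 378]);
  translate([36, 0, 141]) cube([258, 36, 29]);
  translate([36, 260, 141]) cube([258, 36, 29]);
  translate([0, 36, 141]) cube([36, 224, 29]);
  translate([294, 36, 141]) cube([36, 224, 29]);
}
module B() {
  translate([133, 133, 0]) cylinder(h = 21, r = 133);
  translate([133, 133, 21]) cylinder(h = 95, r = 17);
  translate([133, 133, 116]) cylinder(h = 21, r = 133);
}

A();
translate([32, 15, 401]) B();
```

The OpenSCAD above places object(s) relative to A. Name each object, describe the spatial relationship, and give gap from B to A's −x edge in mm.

A is a stool. B is a spool. The spool is on top of the stool, centred. The gap from the spool to the stool's −x edge is 32 mm.

The spool's min-x is at 32; the stool's min-x is 0; gap = 32 mm.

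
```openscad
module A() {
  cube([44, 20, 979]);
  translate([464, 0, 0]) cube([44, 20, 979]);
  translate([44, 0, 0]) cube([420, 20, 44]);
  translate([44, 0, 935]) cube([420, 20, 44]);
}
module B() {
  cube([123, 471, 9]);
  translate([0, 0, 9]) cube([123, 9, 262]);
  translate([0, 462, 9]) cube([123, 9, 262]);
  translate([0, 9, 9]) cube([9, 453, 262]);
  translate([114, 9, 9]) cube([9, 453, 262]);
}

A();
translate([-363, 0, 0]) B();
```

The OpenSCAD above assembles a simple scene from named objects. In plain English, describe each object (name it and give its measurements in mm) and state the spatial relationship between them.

A is a rectangular picture frame lying in the x–z plane (depth along y). The opening is 420 mm wide (x) by 891 mm tall (z), surrounded by a border 44 mm wide on all four sides. The frame is 20 mm deep and is made of two full-height vertical stiles with two horizontal rails fitted between them.

B is an open storage box with external size 123×471×271 mm and wall thickness 9 mm (the base is also 9 mm thick). The base covers the whole footprint; the four walls stand on the base, with the y-facing walls full-width and the x-facing walls fitting between their inner faces.

The open box is on the floor beside the picture frame on its −x side.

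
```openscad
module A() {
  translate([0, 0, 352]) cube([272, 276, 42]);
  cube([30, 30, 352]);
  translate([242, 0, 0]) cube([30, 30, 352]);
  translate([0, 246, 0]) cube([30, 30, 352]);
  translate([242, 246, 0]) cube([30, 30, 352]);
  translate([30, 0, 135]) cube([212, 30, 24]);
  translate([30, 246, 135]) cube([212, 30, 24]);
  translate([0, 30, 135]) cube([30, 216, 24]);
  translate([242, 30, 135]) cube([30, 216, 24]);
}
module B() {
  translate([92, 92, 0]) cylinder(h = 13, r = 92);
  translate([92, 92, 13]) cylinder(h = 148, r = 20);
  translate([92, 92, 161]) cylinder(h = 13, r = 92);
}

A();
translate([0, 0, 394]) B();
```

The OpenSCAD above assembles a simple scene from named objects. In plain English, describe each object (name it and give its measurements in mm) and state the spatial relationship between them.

A is a simple wooden stool: a rectangular seat 272 mm (x) by 276 mm (y), 42 mm thick, top face at z = 394 mm, on four square legs, each 30×30 mm in cross-section. The legs rest on z = 0, each flush with a corner of the seat. Four stretchers, 30 mm wide and 24 mm tall, connect adjacent legs with their undersides at z = 135 mm, each running between the inner faces of the legs it joins and aligned with the legs' outer faces on the other axis.

B is a spool: two coaxial disc flanges of radius 92 mm and thickness 13 mm, joined by a core cylinder of radius 20 mm and height 148 mm. The lower flange rests on z = 0 and the three cylinders share a vertical axis.

The spool is on top of the stool.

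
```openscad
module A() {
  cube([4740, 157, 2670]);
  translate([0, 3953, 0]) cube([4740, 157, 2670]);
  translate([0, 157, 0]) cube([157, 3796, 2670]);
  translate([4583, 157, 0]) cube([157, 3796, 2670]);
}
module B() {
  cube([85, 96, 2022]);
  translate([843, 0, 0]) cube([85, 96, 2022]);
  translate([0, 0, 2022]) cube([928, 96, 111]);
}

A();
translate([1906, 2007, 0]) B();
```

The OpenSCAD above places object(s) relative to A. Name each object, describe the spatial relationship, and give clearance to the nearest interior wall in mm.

Clearances: x = 1749, y = 1850; minimum 1749 mm.

A is a house frame. B is a door frame. The door frame sits inside the house frame, centred. The clearance to the nearest interior wall is 1749 mm.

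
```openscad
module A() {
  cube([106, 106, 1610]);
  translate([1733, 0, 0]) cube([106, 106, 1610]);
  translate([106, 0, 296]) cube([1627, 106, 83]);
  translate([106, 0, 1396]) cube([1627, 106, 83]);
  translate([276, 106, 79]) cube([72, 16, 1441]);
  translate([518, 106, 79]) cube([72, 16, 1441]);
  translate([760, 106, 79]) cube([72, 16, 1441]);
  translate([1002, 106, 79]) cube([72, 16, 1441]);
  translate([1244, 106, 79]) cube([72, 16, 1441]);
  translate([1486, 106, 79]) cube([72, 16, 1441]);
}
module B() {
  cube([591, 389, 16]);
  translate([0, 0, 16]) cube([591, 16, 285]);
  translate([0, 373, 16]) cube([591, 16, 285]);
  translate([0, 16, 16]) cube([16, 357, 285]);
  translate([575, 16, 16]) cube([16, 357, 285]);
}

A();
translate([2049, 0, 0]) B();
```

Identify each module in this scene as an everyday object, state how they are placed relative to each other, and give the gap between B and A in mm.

A is a fence section. B is an open box. The open box is on the floor beside the fence section on its +x side. The gap between the open box and the fence section is 210 mm.

The open box's nearest face is 210 mm from the fence section's +x face.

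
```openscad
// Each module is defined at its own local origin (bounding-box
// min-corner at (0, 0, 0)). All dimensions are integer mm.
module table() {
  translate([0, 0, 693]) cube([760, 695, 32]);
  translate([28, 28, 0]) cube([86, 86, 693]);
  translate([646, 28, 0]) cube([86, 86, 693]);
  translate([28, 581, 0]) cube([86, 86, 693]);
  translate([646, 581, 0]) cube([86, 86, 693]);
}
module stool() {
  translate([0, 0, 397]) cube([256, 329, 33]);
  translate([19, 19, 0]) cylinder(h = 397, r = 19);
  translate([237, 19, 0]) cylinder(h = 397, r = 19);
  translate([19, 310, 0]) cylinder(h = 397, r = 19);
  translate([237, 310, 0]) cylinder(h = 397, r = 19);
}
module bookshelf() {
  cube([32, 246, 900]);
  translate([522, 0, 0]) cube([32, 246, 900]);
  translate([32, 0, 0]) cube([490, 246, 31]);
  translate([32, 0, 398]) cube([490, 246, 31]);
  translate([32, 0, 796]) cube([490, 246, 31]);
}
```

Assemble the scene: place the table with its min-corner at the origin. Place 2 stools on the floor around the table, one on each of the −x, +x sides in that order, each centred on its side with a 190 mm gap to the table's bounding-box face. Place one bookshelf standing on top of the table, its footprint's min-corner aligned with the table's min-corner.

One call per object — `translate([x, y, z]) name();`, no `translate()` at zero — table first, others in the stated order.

table();
translate([-446, 183, 0]) stool();
translate([950, 183, 0]) stool();
translate([0, 0, 725]) bookshelf();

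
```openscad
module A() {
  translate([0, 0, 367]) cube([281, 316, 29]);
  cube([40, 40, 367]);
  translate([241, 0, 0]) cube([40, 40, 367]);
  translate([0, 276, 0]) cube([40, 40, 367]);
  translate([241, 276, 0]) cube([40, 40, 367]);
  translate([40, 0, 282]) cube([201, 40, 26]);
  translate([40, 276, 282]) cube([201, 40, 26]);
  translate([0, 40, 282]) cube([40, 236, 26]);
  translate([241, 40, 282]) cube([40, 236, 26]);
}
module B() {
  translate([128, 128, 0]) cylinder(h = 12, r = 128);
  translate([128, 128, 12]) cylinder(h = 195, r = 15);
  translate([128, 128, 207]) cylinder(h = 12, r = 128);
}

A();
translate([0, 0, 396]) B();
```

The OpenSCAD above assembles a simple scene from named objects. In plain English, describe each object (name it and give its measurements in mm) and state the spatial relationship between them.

A is a four-legged stool. The seat is a 281×316×29 mm slab whose top surface is at z = 396 mm; four square legs, each 40×40 mm in cross-section, run from the floor (z = 0) to the underside of the seat, each flush with a corner of the seat. Four stretchers, 40 mm wide and 26 mm tall, connect adjacent legs with their undersides at z = 282 mm, each running between the inner faces of the legs it joins and aligned with the legs' outer faces on the other axis.

B is a spool: two coaxial disc flanges of radius 128 mm and thickness 12 mm, joined by a core cylinder of radius 15 mm and height 195 mm. The lower flange rests on z = 0 and the three cylinders share a vertical axis.

The spool is on top of the stool.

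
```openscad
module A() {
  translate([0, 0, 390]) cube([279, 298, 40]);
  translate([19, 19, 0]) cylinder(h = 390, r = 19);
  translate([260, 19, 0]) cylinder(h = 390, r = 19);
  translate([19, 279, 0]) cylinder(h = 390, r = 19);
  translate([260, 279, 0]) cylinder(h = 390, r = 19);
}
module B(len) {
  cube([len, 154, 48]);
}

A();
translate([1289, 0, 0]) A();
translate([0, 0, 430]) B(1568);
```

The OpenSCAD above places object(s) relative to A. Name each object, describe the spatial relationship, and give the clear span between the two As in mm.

Second stool starts at x = 1289; first ends at x = 279; clear span = 1289 − 279 = 1010 mm.

A is a stool. B is a beam. A beam spans the tops of two stools. The clear span between the two stools is 1010 mm.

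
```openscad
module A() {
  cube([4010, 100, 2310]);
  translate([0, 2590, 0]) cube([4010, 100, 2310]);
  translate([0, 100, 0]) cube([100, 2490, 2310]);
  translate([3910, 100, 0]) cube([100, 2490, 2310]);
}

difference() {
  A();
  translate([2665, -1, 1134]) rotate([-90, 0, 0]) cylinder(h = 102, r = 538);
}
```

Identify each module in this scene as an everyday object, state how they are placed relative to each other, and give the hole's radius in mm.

The subtracted cylinder has r = 538 mm.

A is a house frame. The house frame has a circular hole through its front wall. The hole's radius is 538 mm.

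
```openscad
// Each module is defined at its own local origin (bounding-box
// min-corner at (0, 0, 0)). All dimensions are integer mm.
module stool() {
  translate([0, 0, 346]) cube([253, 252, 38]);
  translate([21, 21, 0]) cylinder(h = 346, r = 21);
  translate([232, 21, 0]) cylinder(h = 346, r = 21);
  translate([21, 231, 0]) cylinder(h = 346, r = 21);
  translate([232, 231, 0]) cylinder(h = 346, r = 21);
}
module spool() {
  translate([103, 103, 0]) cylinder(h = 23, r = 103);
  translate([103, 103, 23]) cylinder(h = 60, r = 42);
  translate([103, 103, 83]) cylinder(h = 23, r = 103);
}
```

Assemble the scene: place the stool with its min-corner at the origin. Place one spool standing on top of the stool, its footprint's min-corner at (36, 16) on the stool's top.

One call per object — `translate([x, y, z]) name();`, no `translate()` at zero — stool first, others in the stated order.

stool();
translate([36, 16, 384]) spool();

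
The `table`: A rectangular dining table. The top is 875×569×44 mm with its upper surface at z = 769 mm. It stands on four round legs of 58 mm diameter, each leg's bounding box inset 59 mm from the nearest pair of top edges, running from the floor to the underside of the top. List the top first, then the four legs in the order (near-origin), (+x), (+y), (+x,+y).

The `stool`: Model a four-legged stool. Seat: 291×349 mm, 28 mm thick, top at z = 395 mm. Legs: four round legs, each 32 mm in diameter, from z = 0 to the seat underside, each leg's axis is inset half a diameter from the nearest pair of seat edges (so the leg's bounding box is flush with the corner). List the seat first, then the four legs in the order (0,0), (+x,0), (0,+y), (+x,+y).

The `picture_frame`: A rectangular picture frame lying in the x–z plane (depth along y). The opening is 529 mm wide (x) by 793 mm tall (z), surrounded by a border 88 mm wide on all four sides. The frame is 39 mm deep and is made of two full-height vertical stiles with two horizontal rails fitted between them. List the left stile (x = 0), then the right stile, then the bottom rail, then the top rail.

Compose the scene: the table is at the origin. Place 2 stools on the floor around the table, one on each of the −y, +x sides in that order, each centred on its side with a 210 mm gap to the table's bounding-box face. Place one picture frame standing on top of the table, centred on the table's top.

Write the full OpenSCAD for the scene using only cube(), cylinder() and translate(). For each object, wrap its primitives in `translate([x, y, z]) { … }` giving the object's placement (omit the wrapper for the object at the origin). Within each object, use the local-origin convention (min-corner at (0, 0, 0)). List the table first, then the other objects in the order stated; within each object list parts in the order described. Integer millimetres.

translate([0, 0, 725]) cube([875, 569, 44]);
translate([88, 88, 0]) cylinder(h = 725, r = 29);
translate([787, 88, 0]) cylinder(h = 725, r = 29);
translate([88, 481, 0]) cylinder(h = 725, r = 29);
translate([787, 481, 0]) cylinder(h = 725, r = 29);
translate([292, -559, 0]) {
  translate([0, 0, 367]) cube([291, 349, 28]);
  translate([16, 16, 0]) cylinder(h = 367, r = 16);
  translate([275, 16, 0]) cylinder(h = 367, r = 16);
  translate([16, 333, 0]) cylinder(h = 367, r = 16);
  translate([275, 333, 0]) cylinder(h = 367, r = 16);
}
translate([1085, 110, 0]) {
  translate([0, 0, 367]) cube([291, 349, 28]);
  translate([16, 16, 0]) cylinder(h = 367, r = 16);
  translate([275, 16, 0]) cylinder(h = 367, r = 16);
  translate([16, 333, 0]) cylinder(h = 367, r = 16);
  translate([275, 333, 0]) cylinder(h = 367, r = 16);
}
translate([85, 265, 769]) {
  cube([88, 39, 969]);
  translate([617, 0, 0]) cube([88, 39, 969]);
  translate([88, 0, 0]) cube([529, 39, 88]);
  translate([88, 0, 881]) cube([529, 39, 88]);
}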